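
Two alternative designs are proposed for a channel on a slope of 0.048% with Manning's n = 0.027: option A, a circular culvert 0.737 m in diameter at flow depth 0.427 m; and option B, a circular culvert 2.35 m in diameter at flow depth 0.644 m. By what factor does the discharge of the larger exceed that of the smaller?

5.68

Channel A: For a circular section of diameter D = 0.737 m at depth y = 0.427 m, the central angle is θ = 2 arccos(1 − 2y/D) = 3.46 rad. Then A = (D²/8)(θ − sin θ) = 0.2562 m² and P = Dθ/2 = 1.275 m. Hydraulic radius R = A/P = 0.2562/1.275 = 0.2009 m. Q_A = (1/0.027)·0.2562·0.2009^(2/3)·√0.00048 = 0.07133 m³/s.
Channel B: For a circular section of diameter D = 2.35 m at depth y = 0.644 m, the central angle is θ = 2 arccos(1 − 2y/D) = 2.204 rad. Then A = (D²/8)(θ − sin θ) = 0.9647 m² and P = Dθ/2 = 2.589 m. Hydraulic radius R = A/P = 0.9647/2.589 = 0.3726 m. Q_B = (1/0.027)·0.9647·0.3726^(2/3)·√0.00048 = 0.4053 m³/s.
The larger discharge is 0.4053 m³/s and the smaller is 0.07133 m³/s; the ratio is 5.68.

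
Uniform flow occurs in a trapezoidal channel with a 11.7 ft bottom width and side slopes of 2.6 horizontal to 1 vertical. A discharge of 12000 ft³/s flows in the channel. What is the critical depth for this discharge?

y_c = 14.7 ft

At critical depth, Q² T / (g A³) = 1, i.e. A³/T = Q²/g = 12000²/32.2 = 4472000.
Trying y = 10.6 ft: A³/T = 1079000 — too small.
Trying y = 16.7 ft: A³/T = 7915000 — too large.
Trying y = 14.7 ft: A³/T = 4483000 — close enough.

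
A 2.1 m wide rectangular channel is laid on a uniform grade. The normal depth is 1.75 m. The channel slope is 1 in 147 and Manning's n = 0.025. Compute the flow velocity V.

Flow area A = b·y = 2.1 × 1.75 = 3.675 m². Wetted perimeter P = b + 2y = 2.1 + 2×1.75 = 5.6 m.
Hydraulic radius R = A/P = 3.675/5.6 = 0.6563 m.
From Manning's equation, V = (1/n) R^(2/3) S^(1/2) = (1/0.025) × 0.6563^(2/3) × 0.006803^(1/2) = 2.49 m/s.

V = 2.49 m/s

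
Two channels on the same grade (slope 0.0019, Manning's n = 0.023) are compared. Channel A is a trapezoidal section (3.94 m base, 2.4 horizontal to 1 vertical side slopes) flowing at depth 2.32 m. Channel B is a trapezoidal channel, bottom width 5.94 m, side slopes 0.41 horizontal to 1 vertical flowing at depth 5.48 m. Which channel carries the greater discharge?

channel B

Channel A: With bottom width b = 3.94 m and side slope z = 2.4: A = (b + zy)y = (3.94 + 2.4×2.32)×2.32 = 22.06 m²; P = b + 2y√(1+z²) = 3.94 + 2×2.32×2.6 = 16 m. Hydraulic radius R = A/P = 22.06/16 = 1.378 m. Q_A = (1/0.023)·22.06·1.378^(2/3)·√0.0019 = 51.78 m³/s.
Channel B: With bottom width b = 5.94 m and side slope z = 0.41: A = (b + zy)y = (5.94 + 0.41×5.48)×5.48 = 44.86 m²; P = b + 2y√(1+z²) = 5.94 + 2×5.48×1.081 = 17.79 m. Hydraulic radius R = A/P = 44.86/17.79 = 2.522 m. Q_B = (1/0.023)·44.86·2.522^(2/3)·√0.0019 = 157.6 m³/s.
Q_A = 51.78 m³/s vs Q_B = 157.6 m³/s, so channel B carries more.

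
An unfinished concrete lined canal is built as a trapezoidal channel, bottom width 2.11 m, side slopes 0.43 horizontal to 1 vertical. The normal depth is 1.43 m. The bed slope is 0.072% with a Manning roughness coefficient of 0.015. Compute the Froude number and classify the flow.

With bottom width b = 2.11 m and side slope z = 0.43: A = (b + zy)y = (2.11 + 0.43×1.43)×1.43 = 3.897 m²; P = b + 2y√(1+z²) = 2.11 + 2×1.43×1.089 = 5.223 m.
Hydraulic radius R = A/P = 3.897/5.223 = 0.746 m.
V = (1/n) R^(2/3) √S = (1/0.015) × 0.746^(2/3) × √0.00072 = 1.471 m/s. Hydraulic depth D_h = A/T = 3.897/3.34 = 1.167 m.
Froude number Fr = V/√(g·D_h) = 1.471/√(9.81×1.167) = 0.435, which is less than 1, so the flow is subcritical.

subcritical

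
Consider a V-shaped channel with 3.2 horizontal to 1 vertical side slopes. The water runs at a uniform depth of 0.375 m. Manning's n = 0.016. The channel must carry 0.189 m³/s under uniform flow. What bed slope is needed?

For a triangular section with side slope z = 3.2: A = zy² = 3.2×0.375² = 0.45 m²; P = 2y√(1+z²) = 2×0.375×3.353 = 2.514 m.
Hydraulic radius R = A/P = 0.45/2.514 = 0.179 m.
From Manning's equation, S = [nQ / (1 A R^(2/3))]² = [0.016 × 0.189 / (1 × 0.45 × 0.179^(2/3))]² = 0.000448.

S = 0.000448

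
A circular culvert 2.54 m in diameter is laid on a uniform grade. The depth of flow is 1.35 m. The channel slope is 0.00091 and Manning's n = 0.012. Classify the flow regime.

subcritical

For a circular section of diameter D = 2.54 m at depth y = 1.35 m, the central angle is θ = 2 arccos(1 − 2y/D) = 3.268 rad. Then A = (D²/8)(θ − sin θ) = 2.737 m² and P = Dθ/2 = 4.15 m.
Hydraulic radius R = A/P = 2.737/4.15 = 0.6594 m.
V = (1/n) R^(2/3) √S = (1/0.012) × 0.6594^(2/3) × √0.00091 = 1.905 m/s. Hydraulic depth D_h = A/T = 2.737/2.535 = 1.08 m.
Froude number Fr = V/√(g·D_h) = 1.905/√(9.81×1.08) = 0.585, which is less than 1, so the flow is subcritical.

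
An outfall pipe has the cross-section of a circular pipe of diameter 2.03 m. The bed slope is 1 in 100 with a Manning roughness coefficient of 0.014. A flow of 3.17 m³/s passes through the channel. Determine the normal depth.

Manning's equation rearranged: A R^(2/3) = nQ / (1·√S) = 0.014 × 3.17 / (√0.01) = 0.4438.
At y = 0.715 m: A R^(2/3) = 0.5479 — over.
At y = 0.64 m: A R^(2/3) = 0.4438 — close enough.

y_n = 0.64 m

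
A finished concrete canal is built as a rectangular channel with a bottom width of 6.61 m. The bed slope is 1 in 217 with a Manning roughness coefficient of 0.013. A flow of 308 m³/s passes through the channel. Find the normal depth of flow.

y_n = 5.5 m

Manning's equation rearranged: A R^(2/3) = nQ / (1·√S) = 0.013 × 308 / (√0.004608) = 58.98.
At y = 6.1 m: A R^(2/3) = 67.03 — high.
At y = 4.17 m: A R^(2/3) = 41.44 — low.
At y = 5.5 m: A R^(2/3) = 58.94 — ≈ 58.98.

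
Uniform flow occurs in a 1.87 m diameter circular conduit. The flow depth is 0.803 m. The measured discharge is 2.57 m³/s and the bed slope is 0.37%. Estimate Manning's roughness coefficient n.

For a circular section of diameter D = 1.87 m at depth y = 0.803 m, the central angle is θ = 2 arccos(1 − 2y/D) = 2.858 rad. Then A = (D²/8)(θ − sin θ) = 1.127 m² and P = Dθ/2 = 2.673 m.
Hydraulic radius R = A/P = 1.127/2.673 = 0.4218 m.
Rearranging Manning's equation: n = (1/Q) A R^(2/3) S^(1/2) = (1/2.57) × 1.127 × 0.4218^(2/3) × √0.0037 = 0.015.

n = 0.015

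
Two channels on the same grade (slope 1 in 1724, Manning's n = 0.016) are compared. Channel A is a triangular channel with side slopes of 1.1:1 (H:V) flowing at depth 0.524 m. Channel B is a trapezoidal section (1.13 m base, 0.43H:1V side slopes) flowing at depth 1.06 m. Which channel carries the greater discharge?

Channel A: For a triangular section with side slope z = 1.1: A = zy² = 1.1×0.524² = 0.302 m²; P = 2y√(1+z²) = 2×0.524×1.487 = 1.558 m. Hydraulic radius R = A/P = 0.302/1.558 = 0.1939 m. Q_A = (1/0.016)·0.302·0.1939^(2/3)·√0.00058 = 0.1523 m³/s.
Channel B: With bottom width b = 1.13 m and side slope z = 0.43: A = (b + zy)y = (1.13 + 0.43×1.06)×1.06 = 1.681 m²; P = b + 2y√(1+z²) = 1.13 + 2×1.06×1.089 = 3.438 m. Hydraulic radius R = A/P = 1.681/3.438 = 0.489 m. Q_B = (1/0.016)·1.681·0.489^(2/3)·√0.00058 = 1.57 m³/s.
Q_A = 0.1523 m³/s vs Q_B = 1.57 m³/s, so channel B carries more.

channel B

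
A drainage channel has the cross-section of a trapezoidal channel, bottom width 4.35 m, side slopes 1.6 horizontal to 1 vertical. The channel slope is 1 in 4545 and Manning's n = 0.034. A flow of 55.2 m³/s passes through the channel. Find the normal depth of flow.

Manning's equation rearranged: A R^(2/3) = nQ / (1·√S) = 0.034 × 55.2 / (√0.00022) = 126.5.
Try y = 4.14 m: A R^(2/3) = 78.58 — low.
Try y = 6.28 m: A R^(2/3) = 197.3 — high.
Try y = 5.15 m: A R^(2/3) = 126.5 — close enough.

y_n = 5.15 m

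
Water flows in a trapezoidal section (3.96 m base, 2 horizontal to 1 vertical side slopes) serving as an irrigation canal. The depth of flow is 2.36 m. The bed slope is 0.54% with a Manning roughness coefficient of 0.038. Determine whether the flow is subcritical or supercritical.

With bottom width b = 3.96 m and side slope z = 2: A = (b + zy)y = (3.96 + 2×2.36)×2.36 = 20.48 m²; P = b + 2y√(1+z²) = 3.96 + 2×2.36×2.236 = 14.51 m.
Hydraulic radius R = A/P = 20.48/14.51 = 1.411 m.
V = (1/n) R^(2/3) √S = (1/0.038) × 1.411^(2/3) × √0.0054 = 2.433 m/s. Hydraulic depth D_h = A/T = 20.48/13.4 = 1.529 m.
Froude number Fr = V/√(g·D_h) = 2.433/√(9.81×1.529) = 0.628, which is less than 1, so the flow is subcritical.

subcritical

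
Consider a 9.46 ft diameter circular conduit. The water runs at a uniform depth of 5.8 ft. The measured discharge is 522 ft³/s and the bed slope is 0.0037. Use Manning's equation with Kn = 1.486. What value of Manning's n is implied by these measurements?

For a circular section of diameter D = 9.46 ft at depth y = 5.8 ft, the central angle is θ = 2 arccos(1 − 2y/D) = 3.598 rad. Then A = (D²/8)(θ − sin θ) = 45.18 ft² and P = Dθ/2 = 17.02 ft.
Hydraulic radius R = A/P = 45.18/17.02 = 2.655 ft.
Rearranging Manning's equation: n = (1.486/Q) A R^(2/3) S^(1/2) = (1.486/522) × 45.18 × 2.655^(2/3) × √0.0037 = 0.015.

n = 0.015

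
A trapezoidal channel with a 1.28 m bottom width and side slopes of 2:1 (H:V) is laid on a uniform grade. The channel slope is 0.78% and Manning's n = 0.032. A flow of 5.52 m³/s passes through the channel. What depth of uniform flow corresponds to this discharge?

y_n = 0.946 m

Manning's equation rearranged: A R^(2/3) = nQ / (1·√S) = 0.032 × 5.52 / (√0.0078) = 2.
At y = 0.748 m: A R^(2/3) = 1.217 — low.
At y = 1.09 m: A R^(2/3) = 2.721 — high.
At y = 0.946 m: A R^(2/3) = 2.001 — ≈ 2.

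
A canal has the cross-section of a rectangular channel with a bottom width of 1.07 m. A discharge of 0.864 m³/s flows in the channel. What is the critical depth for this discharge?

y_c = 0.405 m

For a rectangular channel, critical depth y_c = (q²/g)^(1/3) where q = Q/b = 0.864/1.07 = 0.8075 m²/s.
So y_c = (0.8075²/9.81)^(1/3) = 0.405 m.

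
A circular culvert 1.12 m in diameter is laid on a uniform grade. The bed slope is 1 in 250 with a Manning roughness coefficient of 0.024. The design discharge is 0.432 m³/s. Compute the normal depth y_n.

Manning's equation rearranged: A R^(2/3) = nQ / (1·√S) = 0.024 × 0.432 / (√0.004) = 0.1639.
Trying y = 0.432 m: A R^(2/3) = 0.1329 — low.
Trying y = 0.527 m: A R^(2/3) = 0.1899 — high.
Trying y = 0.485 m: A R^(2/3) = 0.164 — matches.

y_n = 0.485 m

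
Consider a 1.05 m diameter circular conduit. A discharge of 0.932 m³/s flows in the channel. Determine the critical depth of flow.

At critical depth, Q² T / (g A³) = 1, i.e. A³/T = Q²/g = 0.932²/9.81 = 0.08854.
Try y = 0.474 m: A³/T = 0.05229 — short.
Try y = 0.594 m: A³/T = 0.1239 — over.
Try y = 0.544 m: A³/T = 0.08853 — matches.

y_c = 0.544 m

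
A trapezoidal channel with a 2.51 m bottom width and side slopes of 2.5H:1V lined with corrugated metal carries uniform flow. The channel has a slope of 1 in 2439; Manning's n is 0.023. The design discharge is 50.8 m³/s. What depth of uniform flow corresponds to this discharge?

y_n = 3.46 m

Manning's equation rearranged: A R^(2/3) = nQ / (1·√S) = 0.023 × 50.8 / (√0.00041) = 57.7.
Try y = 2.89 m: A R^(2/3) = 37.79 — too small.
Try y = 3.46 m: A R^(2/3) = 57.69 — ≈ 57.7.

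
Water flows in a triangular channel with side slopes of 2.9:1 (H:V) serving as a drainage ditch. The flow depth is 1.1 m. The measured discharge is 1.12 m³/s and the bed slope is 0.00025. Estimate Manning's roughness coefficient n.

For a triangular section with side slope z = 2.9: A = zy² = 2.9×1.1² = 3.509 m²; P = 2y√(1+z²) = 2×1.1×3.068 = 6.749 m.
Hydraulic radius R = A/P = 3.509/6.749 = 0.52 m.
Rearranging Manning's equation: n = (1/Q) A R^(2/3) S^(1/2) = (1/1.12) × 3.509 × 0.52^(2/3) × √0.00025 = 0.032.

n = 0.032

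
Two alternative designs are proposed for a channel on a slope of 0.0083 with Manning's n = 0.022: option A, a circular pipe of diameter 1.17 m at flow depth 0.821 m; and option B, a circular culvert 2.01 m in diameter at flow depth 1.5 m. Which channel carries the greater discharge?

Channel A: For a circular section of diameter D = 1.17 m at depth y = 0.821 m, the central angle is θ = 2 arccos(1 − 2y/D) = 3.972 rad. Then A = (D²/8)(θ − sin θ) = 0.806 m² and P = Dθ/2 = 2.324 m. Hydraulic radius R = A/P = 0.806/2.324 = 0.3469 m. Q_A = (1/0.022)·0.806·0.3469^(2/3)·√0.0083 = 1.648 m³/s.
Channel B: For a circular section of diameter D = 2.01 m at depth y = 1.5 m, the central angle is θ = 2 arccos(1 − 2y/D) = 4.172 rad. Then A = (D²/8)(θ − sin θ) = 2.54 m² and P = Dθ/2 = 4.192 m. Hydraulic radius R = A/P = 2.54/4.192 = 0.6058 m. Q_B = (1/0.022)·2.54·0.6058^(2/3)·√0.0083 = 7.529 m³/s.
Q_A = 1.648 m³/s vs Q_B = 7.529 m³/s, so channel B carries more.

channel B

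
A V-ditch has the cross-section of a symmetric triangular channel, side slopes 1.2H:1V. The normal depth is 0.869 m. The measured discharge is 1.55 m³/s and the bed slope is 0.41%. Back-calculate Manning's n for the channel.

For a triangular section with side slope z = 1.2: A = zy² = 1.2×0.869² = 0.9062 m²; P = 2y√(1+z²) = 2×0.869×1.562 = 2.715 m.
Hydraulic radius R = A/P = 0.9062/2.715 = 0.3338 m.
Rearranging Manning's equation: n = (1/Q) A R^(2/3) S^(1/2) = (1/1.55) × 0.9062 × 0.3338^(2/3) × √0.0041 = 0.018.

n = 0.018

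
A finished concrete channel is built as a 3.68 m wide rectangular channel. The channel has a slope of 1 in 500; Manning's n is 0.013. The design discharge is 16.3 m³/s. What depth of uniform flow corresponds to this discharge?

y_n = 1.47 m

Manning's equation rearranged: A R^(2/3) = nQ / (1·√S) = 0.013 × 16.3 / (√0.002) = 4.738.
At y = 1.04 m: A R^(2/3) = 2.914 — too small.
At y = 1.65 m: A R^(2/3) = 5.533 — too large.
At y = 1.47 m: A R^(2/3) = 4.728 — matches.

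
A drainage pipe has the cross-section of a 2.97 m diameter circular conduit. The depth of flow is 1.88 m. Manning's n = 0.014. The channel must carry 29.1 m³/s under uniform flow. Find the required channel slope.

S = 0.00971

For a circular section of diameter D = 2.97 m at depth y = 1.88 m, the central angle is θ = 2 arccos(1 − 2y/D) = 3.68 rad. Then A = (D²/8)(θ − sin θ) = 4.623 m² and P = Dθ/2 = 5.465 m.
Hydraulic radius R = A/P = 4.623/5.465 = 0.846 m.
From Manning's equation, S = [nQ / (1 A R^(2/3))]² = [0.014 × 29.1 / (1 × 4.623 × 0.846^(2/3))]² = 0.00971.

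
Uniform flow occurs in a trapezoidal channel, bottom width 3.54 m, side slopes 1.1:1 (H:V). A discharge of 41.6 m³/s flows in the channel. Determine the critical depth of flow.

y_c = 1.96 m

At critical depth, Q² T / (g A³) = 1, i.e. A³/T = Q²/g = 41.6²/9.81 = 176.4.
At y = 1.68 m: A³/T = 102.5 — too small.
At y = 2.22 m: A³/T = 278 — too large.
At y = 1.96 m: A³/T = 177.2 — close enough.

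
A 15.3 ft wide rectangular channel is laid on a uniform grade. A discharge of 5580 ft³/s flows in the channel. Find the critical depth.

For a rectangular channel, critical depth y_c = (q²/g)^(1/3) where q = Q/b = 5580/15.3 = 364.7 ft²/s.
So y_c = (364.7²/32.2)^(1/3) = 16 ft.

y_c = 16 ft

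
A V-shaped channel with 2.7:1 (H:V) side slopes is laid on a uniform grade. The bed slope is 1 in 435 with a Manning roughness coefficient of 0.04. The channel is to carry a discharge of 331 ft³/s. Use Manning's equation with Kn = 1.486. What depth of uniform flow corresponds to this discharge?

Manning's equation rearranged: A R^(2/3) = nQ / (1.486·√S) = 0.04 × 331 / (1.486 × √0.002299) = 185.8.
Trying y = 5.15 ft: A R^(2/3) = 128.9 — short.
Trying y = 6.47 ft: A R^(2/3) = 236.9 — over.
Trying y = 5.91 ft: A R^(2/3) = 186.1 — ≈ 185.8.

y_n = 5.91 ft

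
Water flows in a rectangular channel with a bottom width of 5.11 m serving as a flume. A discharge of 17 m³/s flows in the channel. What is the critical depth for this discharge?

For a rectangular channel, critical depth y_c = (q²/g)^(1/3) where q = Q/b = 17/5.11 = 3.327 m²/s.
So y_c = (3.327²/9.81)^(1/3) = 1.04 m.

y_c = 1.04 m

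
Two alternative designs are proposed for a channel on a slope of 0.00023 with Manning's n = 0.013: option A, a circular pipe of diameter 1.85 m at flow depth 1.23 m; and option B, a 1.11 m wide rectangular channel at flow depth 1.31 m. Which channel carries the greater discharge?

Channel A: For a circular section of diameter D = 1.85 m at depth y = 1.23 m, the central angle is θ = 2 arccos(1 − 2y/D) = 3.814 rad. Then A = (D²/8)(θ − sin θ) = 1.898 m² and P = Dθ/2 = 3.528 m. Hydraulic radius R = A/P = 1.898/3.528 = 0.538 m. Q_A = (1/0.013)·1.898·0.538^(2/3)·√0.00023 = 1.465 m³/s.
Channel B: Flow area A = b·y = 1.11 × 1.31 = 1.454 m². Wetted perimeter P = b + 2y = 1.11 + 2×1.31 = 3.73 m. Hydraulic radius R = A/P = 1.454/3.73 = 0.3898 m. Q_B = (1/0.013)·1.454·0.3898^(2/3)·√0.00023 = 0.9053 m³/s.
Q_A = 1.465 m³/s vs Q_B = 0.9053 m³/s, so channel A carries more.

channel A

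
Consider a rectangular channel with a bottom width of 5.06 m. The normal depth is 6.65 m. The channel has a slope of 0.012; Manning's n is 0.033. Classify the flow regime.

subcritical

Flow area A = b·y = 5.06 × 6.65 = 33.65 m². Wetted perimeter P = b + 2y = 5.06 + 2×6.65 = 18.36 m.
Hydraulic radius R = A/P = 33.65/18.36 = 1.833 m.
V = (1/n) R^(2/3) √S = (1/0.033) × 1.833^(2/3) × √0.012 = 4.971 m/s. Hydraulic depth D_h = A/T = 33.65/5.06 = 6.65 m.
Froude number Fr = V/√(g·D_h) = 4.971/√(9.81×6.65) = 0.616, which is less than 1, so the flow is subcritical.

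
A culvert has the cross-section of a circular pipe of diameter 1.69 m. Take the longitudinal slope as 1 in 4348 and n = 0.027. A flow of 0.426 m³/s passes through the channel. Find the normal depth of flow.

Manning's equation rearranged: A R^(2/3) = nQ / (1·√S) = 0.027 × 0.426 / (√0.00023) = 0.7584.
At y = 1.09 m: A R^(2/3) = 0.9448 — too large.
At y = 0.83 m: A R^(2/3) = 0.6125 — too small.
At y = 0.944 m: A R^(2/3) = 0.7585 — close enough.

y_n = 0.944 m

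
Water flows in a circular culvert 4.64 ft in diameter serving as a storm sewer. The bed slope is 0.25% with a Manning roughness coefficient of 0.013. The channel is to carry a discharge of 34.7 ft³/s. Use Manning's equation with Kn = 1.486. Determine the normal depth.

Manning's equation rearranged: A R^(2/3) = nQ / (1.486·√S) = 0.013 × 34.7 / (1.486 × √0.0025) = 6.071.
At y = 1.26 ft: A R^(2/3) = 3.01 — too small.
At y = 2.1 ft: A R^(2/3) = 7.855 — too large.
At y = 1.82 ft: A R^(2/3) = 6.069 — ≈ 6.071.

y_n = 1.82 ft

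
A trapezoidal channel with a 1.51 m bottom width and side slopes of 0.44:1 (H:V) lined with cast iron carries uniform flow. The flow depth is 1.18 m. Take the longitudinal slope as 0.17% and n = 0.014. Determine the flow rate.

With bottom width b = 1.51 m and side slope z = 0.44: A = (b + zy)y = (1.51 + 0.44×1.18)×1.18 = 2.394 m²; P = b + 2y√(1+z²) = 1.51 + 2×1.18×1.093 = 4.088 m.
Hydraulic radius R = A/P = 2.394/4.088 = 0.5857 m.
Manning's equation: Q = (1/n) A R^(2/3) S^(1/2) = (1/0.014) × 2.394 × 0.5857^(2/3) × 0.0017^(1/2) = 4.94 m³/s.

Q = 4.94 m³/s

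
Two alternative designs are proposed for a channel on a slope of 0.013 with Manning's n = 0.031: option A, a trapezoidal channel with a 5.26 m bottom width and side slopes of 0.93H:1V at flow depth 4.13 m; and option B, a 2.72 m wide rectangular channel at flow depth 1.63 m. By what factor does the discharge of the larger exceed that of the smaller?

Channel A: With bottom width b = 5.26 m and side slope z = 0.93: A = (b + zy)y = (5.26 + 0.93×4.13)×4.13 = 37.59 m²; P = b + 2y√(1+z²) = 5.26 + 2×4.13×1.366 = 16.54 m. Hydraulic radius R = A/P = 37.59/16.54 = 2.272 m. Q_A = (1/0.031)·37.59·2.272^(2/3)·√0.013 = 239 m³/s.
Channel B: Flow area A = b·y = 2.72 × 1.63 = 4.434 m². Wetted perimeter P = b + 2y = 2.72 + 2×1.63 = 5.98 m. Hydraulic radius R = A/P = 4.434/5.98 = 0.7414 m. Q_B = (1/0.031)·4.434·0.7414^(2/3)·√0.013 = 13.36 m³/s.
The larger discharge is 239 m³/s and the smaller is 13.36 m³/s; the ratio is 17.9.

17.9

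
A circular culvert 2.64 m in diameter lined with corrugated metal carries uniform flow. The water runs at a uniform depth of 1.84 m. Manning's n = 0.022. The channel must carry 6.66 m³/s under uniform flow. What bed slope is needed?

For a circular section of diameter D = 2.64 m at depth y = 1.84 m, the central angle is θ = 2 arccos(1 − 2y/D) = 3.951 rad. Then A = (D²/8)(θ − sin θ) = 4.073 m² and P = Dθ/2 = 5.216 m.
Hydraulic radius R = A/P = 4.073/5.216 = 0.781 m.
From Manning's equation, S = [nQ / (1 A R^(2/3))]² = [0.022 × 6.66 / (1 × 4.073 × 0.781^(2/3))]² = 0.0018.

S = 0.0018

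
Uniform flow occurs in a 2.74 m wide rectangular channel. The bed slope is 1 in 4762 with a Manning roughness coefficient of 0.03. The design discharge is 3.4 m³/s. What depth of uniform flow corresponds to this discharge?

Manning's equation rearranged: A R^(2/3) = nQ / (1·√S) = 0.03 × 3.4 / (√0.00021) = 7.039.
Try y = 2.34 m: A R^(2/3) = 5.817 — short.
Try y = 3.29 m: A R^(2/3) = 8.817 — over.
Try y = 2.73 m: A R^(2/3) = 7.036 — ≈ 7.039.

y_n = 2.73 m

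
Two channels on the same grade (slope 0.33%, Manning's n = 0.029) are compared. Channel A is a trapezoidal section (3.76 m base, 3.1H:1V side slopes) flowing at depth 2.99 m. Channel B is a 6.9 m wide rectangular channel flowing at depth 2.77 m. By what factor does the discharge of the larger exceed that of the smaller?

2.16

Channel A: With bottom width b = 3.76 m and side slope z = 3.1: A = (b + zy)y = (3.76 + 3.1×2.99)×2.99 = 38.96 m²; P = b + 2y√(1+z²) = 3.76 + 2×2.99×3.257 = 23.24 m. Hydraulic radius R = A/P = 38.96/23.24 = 1.676 m. Q_A = (1/0.029)·38.96·1.676^(2/3)·√0.0033 = 108.9 m³/s.
Channel B: Flow area A = b·y = 6.9 × 2.77 = 19.11 m². Wetted perimeter P = b + 2y = 6.9 + 2×2.77 = 12.44 m. Hydraulic radius R = A/P = 19.11/12.44 = 1.536 m. Q_B = (1/0.029)·19.11·1.536^(2/3)·√0.0033 = 50.41 m³/s.
The larger discharge is 108.9 m³/s and the smaller is 50.41 m³/s; the ratio is 2.16.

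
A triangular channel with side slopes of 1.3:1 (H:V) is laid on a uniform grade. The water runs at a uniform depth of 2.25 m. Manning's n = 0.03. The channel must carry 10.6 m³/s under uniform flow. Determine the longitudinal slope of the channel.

For a triangular section with side slope z = 1.3: A = zy² = 1.3×2.25² = 6.581 m²; P = 2y√(1+z²) = 2×2.25×1.64 = 7.381 m.
Hydraulic radius R = A/P = 6.581/7.381 = 0.8917 m.
From Manning's equation, S = [nQ / (1 A R^(2/3))]² = [0.03 × 10.6 / (1 × 6.581 × 0.8917^(2/3))]² = 0.00272.

S = 0.00272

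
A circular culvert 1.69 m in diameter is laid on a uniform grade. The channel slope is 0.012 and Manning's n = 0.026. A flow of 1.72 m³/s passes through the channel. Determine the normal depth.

Manning's equation rearranged: A R^(2/3) = nQ / (1·√S) = 0.026 × 1.72 / (√0.012) = 0.4082.
Trying y = 0.537 m: A R^(2/3) = 0.2763 — short.
Trying y = 0.739 m: A R^(2/3) = 0.5 — over.
Trying y = 0.661 m: A R^(2/3) = 0.4085 — ≈ 0.4082.

y_n = 0.661 m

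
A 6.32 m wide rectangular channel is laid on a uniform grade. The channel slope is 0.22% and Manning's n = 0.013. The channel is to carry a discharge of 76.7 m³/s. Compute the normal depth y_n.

Manning's equation rearranged: A R^(2/3) = nQ / (1·√S) = 0.013 × 76.7 / (√0.0022) = 21.26.
At y = 1.86 m: A R^(2/3) = 13.06 — too small.
At y = 3.12 m: A R^(2/3) = 26.64 — too large.
At y = 2.64 m: A R^(2/3) = 21.26 — close enough.

y_n = 2.64 m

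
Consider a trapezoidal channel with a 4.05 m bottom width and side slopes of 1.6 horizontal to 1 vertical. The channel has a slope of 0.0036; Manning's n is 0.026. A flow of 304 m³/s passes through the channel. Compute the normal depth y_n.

y_n = 5.32 m

Manning's equation rearranged: A R^(2/3) = nQ / (1·√S) = 0.026 × 304 / (√0.0036) = 131.7.
Trying y = 6.35 m: A R^(2/3) = 196.8 — high.
Trying y = 4.69 m: A R^(2/3) = 99.59 — low.
Trying y = 5.32 m: A R^(2/3) = 131.8 — ≈ 131.7.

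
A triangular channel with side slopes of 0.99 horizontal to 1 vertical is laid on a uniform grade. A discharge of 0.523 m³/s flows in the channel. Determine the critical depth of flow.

y_c = 0.564 m

At critical depth, Q² T / (g A³) = 1, i.e. A³/T = Q²/g = 0.523²/9.81 = 0.02788.
Try y = 0.48 m: A³/T = 0.01249 — short.
Try y = 0.564 m: A³/T = 0.02797 — close enough.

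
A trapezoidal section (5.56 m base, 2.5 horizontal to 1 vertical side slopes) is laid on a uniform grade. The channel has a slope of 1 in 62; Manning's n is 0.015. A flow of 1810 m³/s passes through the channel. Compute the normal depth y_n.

y_n = 5.41 m

Manning's equation rearranged: A R^(2/3) = nQ / (1·√S) = 0.015 × 1810 / (√0.01613) = 213.8.
At y = 6.03 m: A R^(2/3) = 274.2 — high.
At y = 5.41 m: A R^(2/3) = 213.6 — matches.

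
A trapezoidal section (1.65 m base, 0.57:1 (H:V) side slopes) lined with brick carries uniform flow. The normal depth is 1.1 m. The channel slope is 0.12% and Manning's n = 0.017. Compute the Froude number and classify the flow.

subcritical

With bottom width b = 1.65 m and side slope z = 0.57: A = (b + zy)y = (1.65 + 0.57×1.1)×1.1 = 2.505 m²; P = b + 2y√(1+z²) = 1.65 + 2×1.1×1.151 = 4.182 m.
Hydraulic radius R = A/P = 2.505/4.182 = 0.5989 m.
V = (1/n) R^(2/3) √S = (1/0.017) × 0.5989^(2/3) × √0.0012 = 1.448 m/s. Hydraulic depth D_h = A/T = 2.505/2.904 = 0.8625 m.
Froude number Fr = V/√(g·D_h) = 1.448/√(9.81×0.8625) = 0.498, which is less than 1, so the flow is subcritical.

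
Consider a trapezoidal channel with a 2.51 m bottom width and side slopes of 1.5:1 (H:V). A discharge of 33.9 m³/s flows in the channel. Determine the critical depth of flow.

At critical depth, Q² T / (g A³) = 1, i.e. A³/T = Q²/g = 33.9²/9.81 = 117.1.
Trying y = 2.06 m: A³/T = 176.7 — too large.
Trying y = 1.85 m: A³/T = 116 — ≈ 117.1.

y_c = 1.85 m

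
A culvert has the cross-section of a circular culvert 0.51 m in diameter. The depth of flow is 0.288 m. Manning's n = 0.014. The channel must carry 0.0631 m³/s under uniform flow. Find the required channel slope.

S = 0.00078

For a circular section of diameter D = 0.51 m at depth y = 0.288 m, the central angle is θ = 2 arccos(1 − 2y/D) = 3.401 rad. Then A = (D²/8)(θ − sin θ) = 0.1189 m² and P = Dθ/2 = 0.8673 m.
Hydraulic radius R = A/P = 0.1189/0.8673 = 0.1371 m.
From Manning's equation, S = [nQ / (1 A R^(2/3))]² = [0.014 × 0.0631 / (1 × 0.1189 × 0.1371^(2/3))]² = 0.00078.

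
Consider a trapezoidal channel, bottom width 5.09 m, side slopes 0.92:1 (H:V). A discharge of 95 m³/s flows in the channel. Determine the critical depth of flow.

At critical depth, Q² T / (g A³) = 1, i.e. A³/T = Q²/g = 95²/9.81 = 920.
At y = 3.28 m: A³/T = 1690 — over.
At y = 2.36 m: A³/T = 533.5 — short.
At y = 2.76 m: A³/T = 918.1 — close enough.

y_c = 2.76 m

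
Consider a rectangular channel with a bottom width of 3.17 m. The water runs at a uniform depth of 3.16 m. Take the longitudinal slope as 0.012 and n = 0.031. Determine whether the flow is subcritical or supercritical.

Flow area A = b·y = 3.17 × 3.16 = 10.02 m². Wetted perimeter P = b + 2y = 3.17 + 2×3.16 = 9.49 m.
Hydraulic radius R = A/P = 10.02/9.49 = 1.056 m.
V = (1/n) R^(2/3) √S = (1/0.031) × 1.056^(2/3) × √0.012 = 3.663 m/s. Hydraulic depth D_h = A/T = 10.02/3.17 = 3.16 m.
Froude number Fr = V/√(g·D_h) = 3.663/√(9.81×3.16) = 0.658, which is less than 1, so the flow is subcritical.

subcritical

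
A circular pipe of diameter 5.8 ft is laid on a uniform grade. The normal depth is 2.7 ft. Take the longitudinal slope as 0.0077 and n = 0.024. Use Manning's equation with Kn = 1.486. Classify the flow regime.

subcritical

For a circular section of diameter D = 5.8 ft at depth y = 2.7 ft, the central angle is θ = 2 arccos(1 − 2y/D) = 3.004 rad. Then A = (D²/8)(θ − sin θ) = 12.05 ft² and P = Dθ/2 = 8.71 ft.
Hydraulic radius R = A/P = 12.05/8.71 = 1.384 ft.
V = (1.486/n) R^(2/3) √S = (1.486/0.024) × 1.384^(2/3) × √0.0077 = 6.746 ft/s. Hydraulic depth D_h = A/T = 12.05/5.786 = 2.083 ft.
Froude number Fr = V/√(g·D_h) = 6.746/√(32.2×2.083) = 0.824, which is less than 1, so the flow is subcritical.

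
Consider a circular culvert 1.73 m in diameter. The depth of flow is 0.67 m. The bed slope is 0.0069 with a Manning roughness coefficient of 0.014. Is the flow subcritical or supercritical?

supercritical

For a circular section of diameter D = 1.73 m at depth y = 0.67 m, the central angle is θ = 2 arccos(1 − 2y/D) = 2.687 rad. Then A = (D²/8)(θ − sin θ) = 0.8408 m² and P = Dθ/2 = 2.324 m.
Hydraulic radius R = A/P = 0.8408/2.324 = 0.3618 m.
V = (1/n) R^(2/3) √S = (1/0.014) × 0.3618^(2/3) × √0.0069 = 3.013 m/s. Hydraulic depth D_h = A/T = 0.8408/1.685 = 0.4989 m.
Froude number Fr = V/√(g·D_h) = 3.013/√(9.81×0.4989) = 1.36, which is greater than 1, so the flow is supercritical.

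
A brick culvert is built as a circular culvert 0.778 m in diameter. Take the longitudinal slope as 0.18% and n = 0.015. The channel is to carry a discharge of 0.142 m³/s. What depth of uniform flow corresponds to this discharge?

y_n = 0.3 m

Manning's equation rearranged: A R^(2/3) = nQ / (1·√S) = 0.015 × 0.142 / (√0.0018) = 0.0502.
At y = 0.252 m: A R^(2/3) = 0.03622 — low.
At y = 0.365 m: A R^(2/3) = 0.07151 — high.
At y = 0.3 m: A R^(2/3) = 0.05028 — ≈ 0.0502.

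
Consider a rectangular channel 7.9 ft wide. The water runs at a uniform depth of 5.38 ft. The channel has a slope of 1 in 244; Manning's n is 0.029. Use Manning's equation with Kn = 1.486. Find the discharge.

Q = 241 ft³/s

Flow area A = b·y = 7.9 × 5.38 = 42.5 ft². Wetted perimeter P = b + 2y = 7.9 + 2×5.38 = 18.66 ft.
Hydraulic radius R = A/P = 42.5/18.66 = 2.278 ft.
Manning's equation: Q = (1.486/n) A R^(2/3) S^(1/2) = (1.486/0.029) × 42.5 × 2.278^(2/3) × 0.004098^(1/2) = 241 ft³/s.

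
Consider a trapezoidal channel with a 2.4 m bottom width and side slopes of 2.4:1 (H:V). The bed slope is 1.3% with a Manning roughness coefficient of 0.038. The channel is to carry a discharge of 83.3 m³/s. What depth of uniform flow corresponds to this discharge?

y_n = 2.58 m

Manning's equation rearranged: A R^(2/3) = nQ / (1·√S) = 0.038 × 83.3 / (√0.013) = 27.76.
Trying y = 3.11 m: A R^(2/3) = 42.87 — too large.
Trying y = 2.58 m: A R^(2/3) = 27.76 — matches.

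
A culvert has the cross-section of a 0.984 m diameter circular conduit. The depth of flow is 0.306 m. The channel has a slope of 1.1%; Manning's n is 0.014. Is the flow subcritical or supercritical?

supercritical

For a circular section of diameter D = 0.984 m at depth y = 0.306 m, the central angle is θ = 2 arccos(1 − 2y/D) = 2.366 rad. Then A = (D²/8)(θ − sin θ) = 0.2017 m² and P = Dθ/2 = 1.164 m.
Hydraulic radius R = A/P = 0.2017/1.164 = 0.1732 m.
V = (1/n) R^(2/3) √S = (1/0.014) × 0.1732^(2/3) × √0.011 = 2.328 m/s. Hydraulic depth D_h = A/T = 0.2017/0.911 = 0.2214 m.
Froude number Fr = V/√(g·D_h) = 2.328/√(9.81×0.2214) = 1.58, which is greater than 1, so the flow is supercritical.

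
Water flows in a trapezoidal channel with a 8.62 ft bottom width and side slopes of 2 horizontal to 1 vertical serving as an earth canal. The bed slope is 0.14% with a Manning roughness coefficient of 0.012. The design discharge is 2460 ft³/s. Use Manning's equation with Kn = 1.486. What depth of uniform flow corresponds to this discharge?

Manning's equation rearranged: A R^(2/3) = nQ / (1.486·√S) = 0.012 × 2460 / (1.486 × √0.0014) = 530.9.
Trying y = 6.8 ft: A R^(2/3) = 372.5 — short.
Trying y = 9.13 ft: A R^(2/3) = 714 — over.
Trying y = 7.99 ft: A R^(2/3) = 530.3 — matches.

y_n = 7.99 ft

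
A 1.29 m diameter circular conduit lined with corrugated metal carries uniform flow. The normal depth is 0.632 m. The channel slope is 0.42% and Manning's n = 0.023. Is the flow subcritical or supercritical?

subcritical

For a circular section of diameter D = 1.29 m at depth y = 0.632 m, the central angle is θ = 2 arccos(1 − 2y/D) = 3.101 rad. Then A = (D²/8)(θ − sin θ) = 0.6367 m² and P = Dθ/2 = 2 m.
Hydraulic radius R = A/P = 0.6367/2 = 0.3183 m.
V = (1/n) R^(2/3) √S = (1/0.023) × 0.3183^(2/3) × √0.0042 = 1.314 m/s. Hydraulic depth D_h = A/T = 0.6367/1.29 = 0.4937 m.
Froude number Fr = V/√(g·D_h) = 1.314/√(9.81×0.4937) = 0.597, which is less than 1, so the flow is subcritical.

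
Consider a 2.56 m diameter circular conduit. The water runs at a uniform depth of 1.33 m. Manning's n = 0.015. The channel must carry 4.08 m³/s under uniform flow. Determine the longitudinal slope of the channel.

S = 0.000901

For a circular section of diameter D = 2.56 m at depth y = 1.33 m, the central angle is θ = 2 arccos(1 − 2y/D) = 3.22 rad. Then A = (D²/8)(θ − sin θ) = 2.702 m² and P = Dθ/2 = 4.121 m.
Hydraulic radius R = A/P = 2.702/4.121 = 0.6555 m.
From Manning's equation, S = [nQ / (1 A R^(2/3))]² = [0.015 × 4.08 / (1 × 2.702 × 0.6555^(2/3))]² = 0.000901.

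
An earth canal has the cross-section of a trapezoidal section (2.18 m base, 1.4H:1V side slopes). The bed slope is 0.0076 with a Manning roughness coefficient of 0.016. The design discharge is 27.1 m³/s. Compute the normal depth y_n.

y_n = 1.38 m

Manning's equation rearranged: A R^(2/3) = nQ / (1·√S) = 0.016 × 27.1 / (√0.0076) = 4.974.
Trying y = 1 m: A R^(2/3) = 2.65 — low.
Trying y = 1.5 m: A R^(2/3) = 5.871 — high.
Trying y = 1.38 m: A R^(2/3) = 4.967 — matches.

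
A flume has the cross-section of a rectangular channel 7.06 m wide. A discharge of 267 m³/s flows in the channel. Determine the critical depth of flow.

For a rectangular channel, critical depth y_c = (q²/g)^(1/3) where q = Q/b = 267/7.06 = 37.82 m²/s.
So y_c = (37.82²/9.81)^(1/3) = 5.26 m.

y_c = 5.26 m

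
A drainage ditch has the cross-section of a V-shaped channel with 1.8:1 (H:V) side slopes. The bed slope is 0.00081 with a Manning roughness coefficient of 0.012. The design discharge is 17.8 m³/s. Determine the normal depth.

Manning's equation rearranged: A R^(2/3) = nQ / (1·√S) = 0.012 × 17.8 / (√0.00081) = 7.505.
At y = 2.47 m: A R^(2/3) = 11.56 — high.
At y = 1.58 m: A R^(2/3) = 3.511 — low.
At y = 2.1 m: A R^(2/3) = 7.497 — matches.

y_n = 2.1 m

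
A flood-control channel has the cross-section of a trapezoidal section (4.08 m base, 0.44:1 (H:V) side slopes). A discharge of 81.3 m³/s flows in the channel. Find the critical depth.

At critical depth, Q² T / (g A³) = 1, i.e. A³/T = Q²/g = 81.3²/9.81 = 673.8.
Trying y = 3.71 m: A³/T = 1296 — over.
Trying y = 2.42 m: A³/T = 310.8 — short.
Trying y = 3.06 m: A³/T = 676 — close enough.

y_c = 3.06 m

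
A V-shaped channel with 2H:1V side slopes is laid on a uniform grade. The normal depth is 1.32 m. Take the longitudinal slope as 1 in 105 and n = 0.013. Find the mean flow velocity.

For a triangular section with side slope z = 2: A = zy² = 2×1.32² = 3.485 m²; P = 2y√(1+z²) = 2×1.32×2.236 = 5.903 m.
Hydraulic radius R = A/P = 3.485/5.903 = 0.5903 m.
From Manning's equation, V = (1/n) R^(2/3) S^(1/2) = (1/0.013) × 0.5903^(2/3) × 0.009524^(1/2) = 5.28 m/s.

V = 5.28 m/s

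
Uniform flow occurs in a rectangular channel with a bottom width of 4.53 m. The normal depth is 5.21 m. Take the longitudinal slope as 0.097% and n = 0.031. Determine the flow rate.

Flow area A = b·y = 4.53 × 5.21 = 23.6 m². Wetted perimeter P = b + 2y = 4.53 + 2×5.21 = 14.95 m.
Hydraulic radius R = A/P = 23.6/14.95 = 1.579 m.
Manning's equation: Q = (1/n) A R^(2/3) S^(1/2) = (1/0.031) × 23.6 × 1.579^(2/3) × 0.00097^(1/2) = 32.1 m³/s.

Q = 32.1 m³/s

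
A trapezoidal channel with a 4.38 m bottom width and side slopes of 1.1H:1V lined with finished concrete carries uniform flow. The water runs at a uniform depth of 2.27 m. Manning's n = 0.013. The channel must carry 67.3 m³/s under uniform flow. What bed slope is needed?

S = 0.002

With bottom width b = 4.38 m and side slope z = 1.1: A = (b + zy)y = (4.38 + 1.1×2.27)×2.27 = 15.61 m²; P = b + 2y√(1+z²) = 4.38 + 2×2.27×1.487 = 11.13 m.
Hydraulic radius R = A/P = 15.61/11.13 = 1.403 m.
From Manning's equation, S = [nQ / (1 A R^(2/3))]² = [0.013 × 67.3 / (1 × 15.61 × 1.403^(2/3))]² = 0.002.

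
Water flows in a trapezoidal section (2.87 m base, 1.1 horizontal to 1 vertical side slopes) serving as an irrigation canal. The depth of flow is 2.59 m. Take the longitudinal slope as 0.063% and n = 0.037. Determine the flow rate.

Q = 12.6 m³/s

With bottom width b = 2.87 m and side slope z = 1.1: A = (b + zy)y = (2.87 + 1.1×2.59)×2.59 = 14.81 m²; P = b + 2y√(1+z²) = 2.87 + 2×2.59×1.487 = 10.57 m.
Hydraulic radius R = A/P = 14.81/10.57 = 1.401 m.
Manning's equation: Q = (1/n) A R^(2/3) S^(1/2) = (1/0.037) × 14.81 × 1.401^(2/3) × 0.00063^(1/2) = 12.6 m³/s.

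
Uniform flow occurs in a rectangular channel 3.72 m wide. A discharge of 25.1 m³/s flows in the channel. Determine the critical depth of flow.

For a rectangular channel, critical depth y_c = (q²/g)^(1/3) where q = Q/b = 25.1/3.72 = 6.747 m²/s.
So y_c = (6.747²/9.81)^(1/3) = 1.67 m.

y_c = 1.67 m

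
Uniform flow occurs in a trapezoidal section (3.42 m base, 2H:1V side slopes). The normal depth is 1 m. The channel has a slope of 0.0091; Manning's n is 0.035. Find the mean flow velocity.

With bottom width b = 3.42 m and side slope z = 2: A = (b + zy)y = (3.42 + 2×1)×1 = 5.42 m²; P = b + 2y√(1+z²) = 3.42 + 2×1×2.236 = 7.892 m.
Hydraulic radius R = A/P = 5.42/7.892 = 0.6868 m.
From Manning's equation, V = (1/n) R^(2/3) S^(1/2) = (1/0.035) × 0.6868^(2/3) × 0.0091^(1/2) = 2.12 m/s.

V = 2.12 m/s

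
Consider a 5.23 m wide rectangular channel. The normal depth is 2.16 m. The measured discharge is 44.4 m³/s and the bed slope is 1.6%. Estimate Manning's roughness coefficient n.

n = 0.036

Flow area A = b·y = 5.23 × 2.16 = 11.3 m². Wetted perimeter P = b + 2y = 5.23 + 2×2.16 = 9.55 m.
Hydraulic radius R = A/P = 11.3/9.55 = 1.183 m.
Rearranging Manning's equation: n = (1/Q) A R^(2/3) S^(1/2) = (1/44.4) × 11.3 × 1.183^(2/3) × √0.016 = 0.036.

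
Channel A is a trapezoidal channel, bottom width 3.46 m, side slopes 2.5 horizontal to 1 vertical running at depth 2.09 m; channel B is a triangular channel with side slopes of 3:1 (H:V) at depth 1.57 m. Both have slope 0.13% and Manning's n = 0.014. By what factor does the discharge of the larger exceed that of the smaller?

3.44

Channel A: With bottom width b = 3.46 m and side slope z = 2.5: A = (b + zy)y = (3.46 + 2.5×2.09)×2.09 = 18.15 m²; P = b + 2y√(1+z²) = 3.46 + 2×2.09×2.693 = 14.71 m. Hydraulic radius R = A/P = 18.15/14.71 = 1.234 m. Q_A = (1/0.014)·18.15·1.234^(2/3)·√0.0013 = 53.77 m³/s.
Channel B: For a triangular section with side slope z = 3: A = zy² = 3×1.57² = 7.395 m²; P = 2y√(1+z²) = 2×1.57×3.162 = 9.93 m. Hydraulic radius R = A/P = 7.395/9.93 = 0.7447 m. Q_B = (1/0.014)·7.395·0.7447^(2/3)·√0.0013 = 15.65 m³/s.
The larger discharge is 53.77 m³/s and the smaller is 15.65 m³/s; the ratio is 3.44.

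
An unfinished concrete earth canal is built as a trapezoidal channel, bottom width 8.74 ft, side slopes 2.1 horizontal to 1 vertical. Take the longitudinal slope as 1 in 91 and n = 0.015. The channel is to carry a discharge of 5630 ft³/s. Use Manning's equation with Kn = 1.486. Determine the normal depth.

Manning's equation rearranged: A R^(2/3) = nQ / (1.486·√S) = 0.015 × 5630 / (1.486 × √0.01099) = 542.1.
At y = 6.02 ft: A R^(2/3) = 296.9 — too small.
At y = 9.98 ft: A R^(2/3) = 909.2 — too large.
At y = 7.93 ft: A R^(2/3) = 541.8 — close enough.

y_n = 7.93 ft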